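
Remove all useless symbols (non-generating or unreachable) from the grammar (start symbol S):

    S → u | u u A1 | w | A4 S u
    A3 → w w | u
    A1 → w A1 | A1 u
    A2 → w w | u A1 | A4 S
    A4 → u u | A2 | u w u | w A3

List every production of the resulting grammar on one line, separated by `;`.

Generating nonterminals: {A2, A3, A4, S}.
Reachable from S after that: {A2, A3, A4, S}.
Removed useless symbols: {A1} and every production mentioning them.

S → u | w | A4 S u; A3 → w w | u; A2 → w w | A4 S; A4 → u u | A2 | u w u | w A3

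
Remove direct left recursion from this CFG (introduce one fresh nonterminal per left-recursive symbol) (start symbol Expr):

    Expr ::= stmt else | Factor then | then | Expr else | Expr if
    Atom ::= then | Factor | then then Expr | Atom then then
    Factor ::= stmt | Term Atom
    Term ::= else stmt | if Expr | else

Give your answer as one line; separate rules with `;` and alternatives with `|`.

Expr, Atom are directly left-recursive.
For Expr: α = {else, if}, β = {stmt else, Factor then, then}. Rewrite as Expr → β Expr1 and Expr1 → α Expr1 | ε.
For Atom: α = {then then}, β = {then, Factor, then then Expr}. Rewrite as Atom → β Atom1 and Atom1 → α Atom1 | ε.

Expr ::= stmt else Expr1 | Factor then Expr1 | then Expr1; Atom ::= then Atom1 | Factor Atom1 | then then Expr Atom1; Factor ::= stmt | Term Atom; Term ::= else stmt | if Expr | else; Expr1 ::= else Expr1 | if Expr1 | ε; Atom1 ::= then then Atom1 | ε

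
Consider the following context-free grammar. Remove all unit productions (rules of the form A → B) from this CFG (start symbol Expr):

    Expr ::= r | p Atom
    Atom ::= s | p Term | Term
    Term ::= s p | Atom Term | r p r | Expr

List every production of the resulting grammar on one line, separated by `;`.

Unit pairs: Atom ⇒* {Expr, Term}; Term ⇒* {Expr}.
Replace each nonterminal's rules with the union of the non-unit rules of every nonterminal it unit-derives.

Expr ::= r | p Atom; Atom ::= s p | Atom Term | r p r | s | p Term | r | p Atom; Term ::= s p | Atom Term | r p r | r | p Atom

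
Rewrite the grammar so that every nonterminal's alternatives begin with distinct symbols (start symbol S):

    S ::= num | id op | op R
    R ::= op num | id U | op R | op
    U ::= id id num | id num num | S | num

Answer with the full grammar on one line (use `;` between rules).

R has alternatives sharing prefix 'op': factor to R → op R' with R' → num | R | ε.
U has alternatives sharing prefix 'id': factor to U → id U' with U' → id num | num num.

S ::= num | id op | op R; R ::= id U | op R'; U ::= S | num | id U'; R' ::= num | R | ε; U' ::= id num | num num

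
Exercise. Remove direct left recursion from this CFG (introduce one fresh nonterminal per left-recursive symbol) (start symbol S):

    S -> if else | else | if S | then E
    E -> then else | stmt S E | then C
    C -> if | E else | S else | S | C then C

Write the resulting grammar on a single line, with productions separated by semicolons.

S -> if else | else | if S | then E; E -> then else | stmt S E | then C; C -> if C' | E else C' | S else C' | S C'; C' -> then C C' | ε

Left recursion appears on C.
For C: α = {then C}, β = {if, E else, S else, S}. Rewrite as C → β C' and C' → α C' | ε.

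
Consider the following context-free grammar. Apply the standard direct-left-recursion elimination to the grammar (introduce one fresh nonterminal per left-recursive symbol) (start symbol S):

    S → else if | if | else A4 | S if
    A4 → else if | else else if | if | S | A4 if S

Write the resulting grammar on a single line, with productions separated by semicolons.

Directly left-recursive nonterminals: S, A4.
For S: α = {if}, β = {else if, if, else A4}. Rewrite as S → β S' and S' → α S' | ε.
For A4: α = {if S}, β = {else if, else else if, if, S}. Rewrite as A4 → β A4' and A4' → α A4' | ε.

S → else if S' | if S' | else A4 S'; A4 → else if A4' | else else if A4' | if A4' | S A4'; S' → if S' | ε; A4' → if S A4' | ε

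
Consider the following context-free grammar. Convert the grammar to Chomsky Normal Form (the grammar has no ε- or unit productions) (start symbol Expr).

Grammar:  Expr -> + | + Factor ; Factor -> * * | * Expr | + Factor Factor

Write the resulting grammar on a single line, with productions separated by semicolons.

Introduce a nonterminal for each terminal appearing in a rule of length ≥ 2: X1 → +, X2 → *.
Binarize each right-hand side of length ≥ 3 by chaining fresh nonterminals (Y1, Y2, …): affected rules were Factor → X1 Factor Factor.

Expr -> + | X1 Factor; Factor -> X2 X2 | X2 Expr | X1 Y1; X1 -> +; X2 -> *; Y1 -> Factor Factor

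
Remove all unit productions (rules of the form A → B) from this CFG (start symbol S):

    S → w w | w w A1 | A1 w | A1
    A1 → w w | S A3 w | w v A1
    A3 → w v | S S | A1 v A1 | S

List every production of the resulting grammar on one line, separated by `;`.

Unit pairs: A3 ⇒* {A1, S}; S ⇒* {A1}.
Replace each nonterminal's rules with the union of the non-unit rules of every nonterminal it unit-derives.

S → w w | S A3 w | w v A1 | w w A1 | A1 w; A1 → w w | S A3 w | w v A1; A3 → w w | S A3 w | w v A1 | w w A1 | A1 w | w v | S S | A1 v A1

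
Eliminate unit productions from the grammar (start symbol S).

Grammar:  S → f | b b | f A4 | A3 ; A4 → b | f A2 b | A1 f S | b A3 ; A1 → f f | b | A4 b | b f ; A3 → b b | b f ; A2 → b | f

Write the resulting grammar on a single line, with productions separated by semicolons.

Unit pairs: S ⇒* {A3}.
For every A with A ⇒* B via unit rules, add B's non-unit alternatives to A; then delete every rule of the form X → Y.

S → f | b b | f A4 | b f; A4 → b | f A2 b | A1 f S | b A3; A1 → f f | b | A4 b | b f; A3 → b b | b f; A2 → b | f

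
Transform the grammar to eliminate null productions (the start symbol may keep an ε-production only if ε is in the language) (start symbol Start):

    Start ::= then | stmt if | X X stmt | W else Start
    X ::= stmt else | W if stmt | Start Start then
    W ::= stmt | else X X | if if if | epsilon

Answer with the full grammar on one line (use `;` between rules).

The nullable symbols are {W}.
ε ∉ L(G), so no ε-production is kept.
Expand every rule over subsets of its nullable positions: Start → W else Start gives W else Start | else Start. X → W if stmt gives W if stmt | if stmt.

Start ::= then | stmt if | X X stmt | W else Start | else Start; X ::= stmt else | W if stmt | if stmt | Start Start then; W ::= stmt | else X X | if if if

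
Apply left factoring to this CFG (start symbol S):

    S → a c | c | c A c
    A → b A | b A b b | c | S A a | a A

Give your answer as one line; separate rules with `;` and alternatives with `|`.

S has alternatives sharing prefix 'c': factor to S → c S' with S' → ε | A c.
A has alternatives sharing prefix 'b A': factor to A → b A A' with A' → ε | b b.

S → a c | c S'; A → c | S A a | a A | b A A'; S' → ε | A c; A' → ε | b b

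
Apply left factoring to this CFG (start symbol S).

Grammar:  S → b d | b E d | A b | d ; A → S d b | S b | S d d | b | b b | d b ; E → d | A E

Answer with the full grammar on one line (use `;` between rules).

S → A b | d | b S'; A → d b | S A' | b A''; E → d | A E; S' → d | E d; A' → b | d A'''; A'' → ε | b; A''' → b | d

S has alternatives sharing prefix 'b': factor to S → b S' with S' → d | E d.
A has alternatives sharing prefix 'S': factor to A → S A' with A' → d b | b | d d.
A has alternatives sharing prefix 'b': factor to A → b A'' with A'' → ε | b.
A' has alternatives sharing prefix 'd': factor to A' → d A''' with A''' → b | d.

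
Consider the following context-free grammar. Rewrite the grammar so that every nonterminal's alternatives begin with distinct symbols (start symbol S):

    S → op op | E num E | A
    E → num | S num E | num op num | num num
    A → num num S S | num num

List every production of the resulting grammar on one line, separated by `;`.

S → op op | E num E | A; E → S num E | num E'; A → num num A'; E' → ε | op num | num; A' → S S | ε

E has alternatives sharing prefix 'num': factor to E → num E' with E' → ε | op num | num.
A has alternatives sharing prefix 'num num': factor to A → num num A' with A' → S S | ε.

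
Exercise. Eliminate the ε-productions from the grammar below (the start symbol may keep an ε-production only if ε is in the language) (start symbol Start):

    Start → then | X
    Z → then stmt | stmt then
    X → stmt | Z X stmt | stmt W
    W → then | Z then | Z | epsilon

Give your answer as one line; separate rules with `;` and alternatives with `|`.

Start → then | X; Z → then stmt | stmt then; X → stmt | Z X stmt | stmt W; W → then | Z then | Z

Nullable set = {W}.
ε ∉ L(G), so no ε-production is kept.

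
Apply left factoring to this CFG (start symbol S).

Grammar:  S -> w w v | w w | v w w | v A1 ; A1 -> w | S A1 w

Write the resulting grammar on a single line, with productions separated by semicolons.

S has alternatives sharing prefix 'w w': factor to S → w w S' with S' → v | ε.
S has alternatives sharing prefix 'v': factor to S → v S'' with S'' → w w | A1.

S -> w w S' | v S''; A1 -> w | S A1 w; S' -> v | ε; S'' -> w w | A1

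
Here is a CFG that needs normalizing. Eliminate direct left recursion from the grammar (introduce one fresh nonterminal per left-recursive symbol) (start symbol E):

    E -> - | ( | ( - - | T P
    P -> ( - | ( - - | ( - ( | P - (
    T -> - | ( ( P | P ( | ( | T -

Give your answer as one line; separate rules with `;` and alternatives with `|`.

Left recursion appears on P, T.
For P: α = {- (}, β = {( -, ( - -, ( - (}. Rewrite as P → β P' and P' → α P' | ε.
For T: α = {-}, β = {-, ( ( P, P (, (}. Rewrite as T → β T' and T' → α T' | ε.

E -> - | ( | ( - - | T P; P -> ( - P' | ( - - P' | ( - ( P'; T -> - T' | ( ( P T' | P ( T' | ( T'; P' -> - ( P' | ε; T' -> - T' | ε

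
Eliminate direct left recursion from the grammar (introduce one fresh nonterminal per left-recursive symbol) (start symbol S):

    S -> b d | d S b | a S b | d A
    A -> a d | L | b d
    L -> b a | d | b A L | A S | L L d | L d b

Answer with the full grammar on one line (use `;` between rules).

L is directly left-recursive.
For L: α = {L d, d b}, β = {b a, d, b A L, A S}. Rewrite as L → β L' and L' → α L' | ε.

S -> b d | d S b | a S b | d A; A -> a d | L | b d; L -> b a L' | d L' | b A L L' | A S L'; L' -> L d L' | d b L' | ε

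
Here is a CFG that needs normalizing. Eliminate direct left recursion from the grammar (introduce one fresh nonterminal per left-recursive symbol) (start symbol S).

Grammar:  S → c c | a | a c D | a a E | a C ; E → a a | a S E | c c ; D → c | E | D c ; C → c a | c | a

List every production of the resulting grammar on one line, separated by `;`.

S → c c | a | a c D | a a E | a C; E → a a | a S E | c c; D → c D' | E D'; C → c a | c | a; D' → c D' | ε

Left recursion appears on D.
For D: α = {c}, β = {c, E}. Rewrite as D → β D' and D' → α D' | ε.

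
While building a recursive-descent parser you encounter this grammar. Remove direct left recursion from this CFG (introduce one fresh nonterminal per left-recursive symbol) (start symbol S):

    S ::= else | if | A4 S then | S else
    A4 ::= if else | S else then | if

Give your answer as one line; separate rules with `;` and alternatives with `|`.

Left recursion appears on S.
For S: α = {else}, β = {else, if, A4 S then}. Rewrite as S → β S' and S' → α S' | ε.

S ::= else S' | if S' | A4 S then S'; A4 ::= if else | S else then | if; S' ::= else S' | ε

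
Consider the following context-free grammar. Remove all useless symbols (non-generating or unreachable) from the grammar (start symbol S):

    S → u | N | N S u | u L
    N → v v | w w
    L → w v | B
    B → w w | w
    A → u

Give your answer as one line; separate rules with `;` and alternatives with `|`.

Generating nonterminals: {A, B, L, N, S}.
Reachable from S after that: {B, L, N, S}.
Removed useless symbols: {A} and every production mentioning them.

S → u | N | N S u | u L; N → v v | w w; L → w v | B; B → w w | w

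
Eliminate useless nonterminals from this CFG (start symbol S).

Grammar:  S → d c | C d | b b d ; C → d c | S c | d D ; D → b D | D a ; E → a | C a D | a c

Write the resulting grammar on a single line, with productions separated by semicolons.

S → d c | C d | b b d; C → d c | S c

Generating nonterminals: {C, E, S}.
Reachable from S after that: {C, S}.
Removed useless symbols: {D, E} and every production mentioning them.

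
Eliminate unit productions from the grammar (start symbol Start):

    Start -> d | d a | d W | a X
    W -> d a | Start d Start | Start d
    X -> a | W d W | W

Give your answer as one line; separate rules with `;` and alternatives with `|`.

Start -> d | d a | d W | a X; W -> d a | Start d Start | Start d; X -> a | W d W | d a | Start d Start | Start d

Unit pairs: X ⇒* {W}.
Replace each nonterminal's rules with the union of the non-unit rules of every nonterminal it unit-derives.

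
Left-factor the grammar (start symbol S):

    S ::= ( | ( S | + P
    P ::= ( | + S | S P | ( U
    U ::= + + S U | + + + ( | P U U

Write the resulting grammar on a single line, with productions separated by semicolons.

S ::= + P | ( S'; P ::= + S | S P | ( P'; U ::= P U U | + + U'; S' ::= ε | S; P' ::= ε | U; U' ::= S U | + (

S has alternatives sharing prefix '(': factor to S → ( S' with S' → ε | S.
P has alternatives sharing prefix '(': factor to P → ( P' with P' → ε | U.
U has alternatives sharing prefix '+ +': factor to U → + + U' with U' → S U | + (.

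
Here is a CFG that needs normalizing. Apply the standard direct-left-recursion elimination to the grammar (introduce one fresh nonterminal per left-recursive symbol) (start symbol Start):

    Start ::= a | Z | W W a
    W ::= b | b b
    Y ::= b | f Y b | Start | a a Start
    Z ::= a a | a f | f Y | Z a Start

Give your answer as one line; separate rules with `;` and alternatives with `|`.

Directly left-recursive nonterminal: Z.
For Z: α = {a Start}, β = {a a, a f, f Y}. Rewrite as Z → β Z1 and Z1 → α Z1 | ε.

Start ::= a | Z | W W a; W ::= b | b b; Y ::= b | f Y b | Start | a a Start; Z ::= a a Z1 | a f Z1 | f Y Z1; Z1 ::= a Start Z1 | ε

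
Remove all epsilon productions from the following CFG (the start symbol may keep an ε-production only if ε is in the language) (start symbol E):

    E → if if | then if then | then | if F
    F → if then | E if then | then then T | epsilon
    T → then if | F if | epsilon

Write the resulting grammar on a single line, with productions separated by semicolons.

The nullable symbols are {F, T}.
ε ∉ L(G), so no ε-production is kept.
For each production, add variants omitting each subset of nullable occurrences: E → if F gives if F | if. F → then then T gives then then T | then then. T → F if gives F if | if.

E → if if | then if then | then | if F | if; F → if then | E if then | then then T | then then; T → then if | F if | if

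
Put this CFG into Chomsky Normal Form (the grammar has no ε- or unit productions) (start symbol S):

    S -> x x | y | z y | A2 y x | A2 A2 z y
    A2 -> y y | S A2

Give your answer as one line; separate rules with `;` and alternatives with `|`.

S -> X1 X1 | y | X2 X3 | A2 Y1 | A2 Y2; A2 -> X3 X3 | S A2; X1 -> x; X2 -> z; X3 -> y; Y1 -> X3 X1; Y2 -> A2 Y3; Y3 -> X2 X3

Introduce a nonterminal for each terminal appearing in a rule of length ≥ 2: X1 → x, X2 → z, X3 → y.
Binarize each right-hand side of length ≥ 3 by chaining fresh nonterminals (Y1, Y2, …): affected rules were S → A2 X3 X1; S → A2 A2 X2 X3.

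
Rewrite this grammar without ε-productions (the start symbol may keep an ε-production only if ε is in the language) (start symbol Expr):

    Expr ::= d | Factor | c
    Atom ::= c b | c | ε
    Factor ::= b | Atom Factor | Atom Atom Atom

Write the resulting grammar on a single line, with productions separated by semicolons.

Expr ::= d | Factor | c | ε; Atom ::= c b | c; Factor ::= b | Atom Factor | Atom | Atom Atom Atom | Atom Atom

Nullable set = {Atom, Expr, Factor}.
ε ∈ L(G) since Expr is nullable, so keep Expr → ε.
Add the nullable-subset variants: Factor → Atom Factor gives Atom Factor | Atom. Factor → Atom Atom Atom gives Atom Atom Atom | Atom Atom.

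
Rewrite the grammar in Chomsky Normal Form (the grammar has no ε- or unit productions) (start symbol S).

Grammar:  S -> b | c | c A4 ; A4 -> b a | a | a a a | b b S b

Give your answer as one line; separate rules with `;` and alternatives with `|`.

Introduce a nonterminal for each terminal appearing in a rule of length ≥ 2: X1 → c, X2 → b, X3 → a.
Binarize each right-hand side of length ≥ 3 by chaining fresh nonterminals (Y1, Y2, …): affected rules were A4 → X3 X3 X3; A4 → X2 X2 S X2.

S -> b | c | X1 A4; A4 -> X2 X3 | a | X3 Y1 | X2 Y2; X1 -> c; X2 -> b; X3 -> a; Y1 -> X3 X3; Y2 -> X2 Y3; Y3 -> S X2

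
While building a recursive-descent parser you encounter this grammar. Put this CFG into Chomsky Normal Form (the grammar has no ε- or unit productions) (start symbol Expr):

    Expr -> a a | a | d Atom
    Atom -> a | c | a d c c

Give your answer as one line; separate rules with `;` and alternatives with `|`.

Expr -> X1 X1 | a | X2 Atom; Atom -> a | c | X1 Y1; X1 -> a; X2 -> d; X3 -> c; Y1 -> X2 Y2; Y2 -> X3 X3

Introduce a nonterminal for each terminal appearing in a rule of length ≥ 2: X1 → a, X2 → d, X3 → c.
Binarize each right-hand side of length ≥ 3 by chaining fresh nonterminals (Y1, Y2, …): affected rules were Atom → X1 X2 X3 X3.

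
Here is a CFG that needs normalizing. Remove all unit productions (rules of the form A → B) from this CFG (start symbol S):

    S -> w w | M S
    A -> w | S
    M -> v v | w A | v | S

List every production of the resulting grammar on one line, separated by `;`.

Unit pairs: A ⇒* {S}; M ⇒* {S}.
For each unit pair (A, B), copy every non-unit production of B to A, then drop all unit productions.

S -> w w | M S; A -> w w | M S | w; M -> w w | M S | v v | w A | v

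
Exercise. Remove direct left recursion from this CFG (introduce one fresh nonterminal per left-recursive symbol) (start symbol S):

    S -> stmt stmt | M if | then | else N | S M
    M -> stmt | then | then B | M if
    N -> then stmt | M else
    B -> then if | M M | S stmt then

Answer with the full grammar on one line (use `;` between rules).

S -> stmt stmt S' | M if S' | then S' | else N S'; M -> stmt M' | then M' | then B M'; N -> then stmt | M else; B -> then if | M M | S stmt then; S' -> M S' | ε; M' -> if M' | ε

Directly left-recursive nonterminals: S, M.
For S: α = {M}, β = {stmt stmt, M if, then, else N}. Rewrite as S → β S' and S' → α S' | ε.
For M: α = {if}, β = {stmt, then, then B}. Rewrite as M → β M' and M' → α M' | ε.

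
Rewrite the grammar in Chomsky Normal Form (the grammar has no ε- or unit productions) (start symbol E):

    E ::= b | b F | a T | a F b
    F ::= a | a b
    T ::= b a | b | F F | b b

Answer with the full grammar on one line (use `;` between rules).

E ::= b | X1 F | X2 T | X2 Y1; F ::= a | X2 X1; T ::= X1 X2 | b | F F | X1 X1; X1 ::= b; X2 ::= a; Y1 ::= F X1

Introduce a nonterminal for each terminal appearing in a rule of length ≥ 2: X1 → b, X2 → a.
Binarize each right-hand side of length ≥ 3 by chaining fresh nonterminals (Y1, Y2, …): affected rules were E → X2 F X1.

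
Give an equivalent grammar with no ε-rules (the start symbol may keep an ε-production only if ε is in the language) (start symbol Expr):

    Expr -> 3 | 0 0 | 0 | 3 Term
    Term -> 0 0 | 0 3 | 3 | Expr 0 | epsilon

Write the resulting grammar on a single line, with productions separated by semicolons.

Nullable set = {Term}.
ε ∉ L(G), so no ε-production is kept.

Expr -> 3 | 0 0 | 0 | 3 Term; Term -> 0 0 | 0 3 | 3 | Expr 0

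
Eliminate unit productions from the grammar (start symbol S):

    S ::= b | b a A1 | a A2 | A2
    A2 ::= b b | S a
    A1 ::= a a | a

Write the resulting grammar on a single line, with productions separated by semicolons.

S ::= b b | S a | b | b a A1 | a A2; A2 ::= b b | S a; A1 ::= a a | a

Unit pairs: S ⇒* {A2}.
For each unit pair (A, B), copy every non-unit production of B to A, then drop all unit productions.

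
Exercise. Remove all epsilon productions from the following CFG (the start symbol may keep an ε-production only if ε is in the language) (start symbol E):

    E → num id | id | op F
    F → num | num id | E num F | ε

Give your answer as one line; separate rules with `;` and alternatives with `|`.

E → num id | id | op F | op; F → num | num id | E num F | E num

The nullable symbols are {F}.
ε ∉ L(G), so no ε-production is kept.
Add the nullable-subset variants: E → op F gives op F | op. F → E num F gives E num F | E num.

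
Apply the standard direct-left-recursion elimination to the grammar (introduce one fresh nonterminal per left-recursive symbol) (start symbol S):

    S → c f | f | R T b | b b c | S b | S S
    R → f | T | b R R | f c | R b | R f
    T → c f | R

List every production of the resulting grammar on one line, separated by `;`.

S → c f S' | f S' | R T b S' | b b c S'; R → f R' | T R' | b R R R' | f c R'; T → c f | R; S' → b S' | S S' | epsilon; R' → b R' | f R' | epsilon

S, R are directly left-recursive.
For S: α = {b, S}, β = {c f, f, R T b, b b c}. Rewrite as S → β S' and S' → α S' | ε.
For R: α = {b, f}, β = {f, T, b R R, f c}. Rewrite as R → β R' and R' → α R' | ε.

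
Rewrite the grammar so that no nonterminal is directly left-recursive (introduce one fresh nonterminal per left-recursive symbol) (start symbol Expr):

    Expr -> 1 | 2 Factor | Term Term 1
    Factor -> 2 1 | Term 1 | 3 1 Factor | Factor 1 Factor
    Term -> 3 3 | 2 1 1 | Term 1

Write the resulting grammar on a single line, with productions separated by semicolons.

Expr -> 1 | 2 Factor | Term Term 1; Factor -> 2 1 Factor1 | Term 1 Factor1 | 3 1 Factor Factor1; Term -> 3 3 Term1 | 2 1 1 Term1; Factor1 -> 1 Factor Factor1 | epsilon; Term1 -> 1 Term1 | epsilon

Left recursion appears on Factor, Term.
For Factor: α = {1 Factor}, β = {2 1, Term 1, 3 1 Factor}. Rewrite as Factor → β Factor1 and Factor1 → α Factor1 | ε.
For Term: α = {1}, β = {3 3, 2 1 1}. Rewrite as Term → β Term1 and Term1 → α Term1 | ε.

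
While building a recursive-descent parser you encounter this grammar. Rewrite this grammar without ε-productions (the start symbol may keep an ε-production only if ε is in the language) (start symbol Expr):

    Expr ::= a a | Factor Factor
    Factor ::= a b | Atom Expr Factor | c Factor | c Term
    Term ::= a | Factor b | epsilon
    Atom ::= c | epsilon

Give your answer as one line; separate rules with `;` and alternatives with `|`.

Expr ::= a a | Factor Factor; Factor ::= a b | Atom Expr Factor | Expr Factor | c Factor | c Term | c; Term ::= a | Factor b; Atom ::= c

The nullable symbols are {Atom, Term}.
ε ∉ L(G), so no ε-production is kept.
Add the nullable-subset variants: Factor → Atom Expr Factor gives Atom Expr Factor | Expr Factor. Factor → c Term gives c Term | c.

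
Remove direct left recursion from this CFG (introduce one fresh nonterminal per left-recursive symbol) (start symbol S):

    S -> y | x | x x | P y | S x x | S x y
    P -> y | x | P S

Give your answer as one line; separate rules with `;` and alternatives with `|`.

S -> y S' | x S' | x x S' | P y S'; P -> y P' | x P'; S' -> x x S' | x y S' | ε; P' -> S P' | ε

Left recursion appears on S, P.
For S: α = {x x, x y}, β = {y, x, x x, P y}. Rewrite as S → β S' and S' → α S' | ε.
For P: α = {S}, β = {y, x}. Rewrite as P → β P' and P' → α P' | ε.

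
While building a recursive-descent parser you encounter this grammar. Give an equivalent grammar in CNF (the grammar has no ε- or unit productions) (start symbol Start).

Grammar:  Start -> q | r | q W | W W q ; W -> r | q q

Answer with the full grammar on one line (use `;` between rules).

Introduce a nonterminal for each terminal appearing in a rule of length ≥ 2: X1 → q.
Binarize each right-hand side of length ≥ 3 by chaining fresh nonterminals (Y1, Y2, …): affected rules were Start → W W X1.

Start -> q | r | X1 W | W Y1; W -> r | X1 X1; X1 -> q; Y1 -> W X1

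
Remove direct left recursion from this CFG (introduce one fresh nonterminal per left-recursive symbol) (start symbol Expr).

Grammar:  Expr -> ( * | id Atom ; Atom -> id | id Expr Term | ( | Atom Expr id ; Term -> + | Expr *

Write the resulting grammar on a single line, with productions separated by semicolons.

Atom is directly left-recursive.
For Atom: α = {Expr id}, β = {id, id Expr Term, (}. Rewrite as Atom → β Atom1 and Atom1 → α Atom1 | ε.

Expr -> ( * | id Atom; Atom -> id Atom1 | id Expr Term Atom1 | ( Atom1; Term -> + | Expr *; Atom1 -> Expr id Atom1 | epsilon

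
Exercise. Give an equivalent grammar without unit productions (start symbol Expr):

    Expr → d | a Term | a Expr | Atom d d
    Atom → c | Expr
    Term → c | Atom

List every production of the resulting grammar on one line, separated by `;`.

Unit pairs: Atom ⇒* {Expr}; Term ⇒* {Atom, Expr}.
Replace each nonterminal's rules with the union of the non-unit rules of every nonterminal it unit-derives.

Expr → d | a Term | a Expr | Atom d d; Atom → c | d | a Term | a Expr | Atom d d; Term → c | d | a Term | a Expr | Atom d d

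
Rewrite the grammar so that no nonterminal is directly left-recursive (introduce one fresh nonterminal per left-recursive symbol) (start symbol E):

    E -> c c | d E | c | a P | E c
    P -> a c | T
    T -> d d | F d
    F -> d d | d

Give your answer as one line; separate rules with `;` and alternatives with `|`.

Left recursion appears on E.
For E: α = {c}, β = {c c, d E, c, a P}. Rewrite as E → β E' and E' → α E' | ε.

E -> c c E' | d E E' | c E' | a P E'; P -> a c | T; T -> d d | F d; F -> d d | d; E' -> c E' | ε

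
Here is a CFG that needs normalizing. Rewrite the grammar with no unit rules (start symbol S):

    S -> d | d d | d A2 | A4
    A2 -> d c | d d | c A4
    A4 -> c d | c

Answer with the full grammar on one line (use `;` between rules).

S -> c d | c | d | d d | d A2; A2 -> d c | d d | c A4; A4 -> c d | c

Unit pairs: S ⇒* {A4}.
For every A with A ⇒* B via unit rules, add B's non-unit alternatives to A; then delete every rule of the form X → Y.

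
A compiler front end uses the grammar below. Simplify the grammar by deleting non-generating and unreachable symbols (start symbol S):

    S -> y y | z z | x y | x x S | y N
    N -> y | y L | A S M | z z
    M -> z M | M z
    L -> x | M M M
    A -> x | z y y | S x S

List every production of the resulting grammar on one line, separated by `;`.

Generating nonterminals: {A, L, N, S}.
Reachable from S after that: {L, N, S}.
Removed useless symbols: {A, M} and every production mentioning them.

S -> y y | z z | x y | x x S | y N; N -> y | y L | z z; L -> x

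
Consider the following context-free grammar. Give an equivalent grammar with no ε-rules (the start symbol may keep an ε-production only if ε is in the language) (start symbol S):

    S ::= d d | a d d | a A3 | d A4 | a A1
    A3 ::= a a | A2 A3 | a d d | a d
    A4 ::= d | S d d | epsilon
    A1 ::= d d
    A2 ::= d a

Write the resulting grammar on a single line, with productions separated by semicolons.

S ::= d d | a d d | a A3 | d A4 | d | a A1; A3 ::= a a | A2 A3 | a d d | a d; A4 ::= d | S d d; A1 ::= d d; A2 ::= d a

Nullable set = {A4}.
ε ∉ L(G), so no ε-production is kept.
For each production, add variants omitting each subset of nullable occurrences: S → d A4 gives d A4 | d.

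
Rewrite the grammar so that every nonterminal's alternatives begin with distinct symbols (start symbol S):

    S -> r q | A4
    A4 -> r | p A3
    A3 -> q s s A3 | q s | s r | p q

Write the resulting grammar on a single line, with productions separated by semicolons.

A3 has alternatives sharing prefix 'q s': factor to A3 → q s A3' with A3' → s A3 | ε.

S -> r q | A4; A4 -> r | p A3; A3 -> s r | p q | q s A3'; A3' -> s A3 | epsilon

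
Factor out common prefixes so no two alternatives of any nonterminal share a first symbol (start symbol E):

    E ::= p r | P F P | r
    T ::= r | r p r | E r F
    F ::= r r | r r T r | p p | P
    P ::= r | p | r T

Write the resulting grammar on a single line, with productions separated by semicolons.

T has alternatives sharing prefix 'r': factor to T → r T' with T' → ε | p r.
F has alternatives sharing prefix 'r r': factor to F → r r F' with F' → ε | T r.
P has alternatives sharing prefix 'r': factor to P → r P' with P' → ε | T.

E ::= p r | P F P | r; T ::= E r F | r T'; F ::= p p | P | r r F'; P ::= p | r P'; T' ::= ε | p r; F' ::= ε | T r; P' ::= ε | T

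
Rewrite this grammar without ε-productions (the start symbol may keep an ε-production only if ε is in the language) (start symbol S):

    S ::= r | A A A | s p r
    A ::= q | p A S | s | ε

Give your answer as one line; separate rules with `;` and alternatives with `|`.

Nullable set = {A, S}.
ε ∈ L(G) since S is nullable, so keep S → ε.
Add the nullable-subset variants: S → A A A gives A A A | A A | A. A → p A S gives p A S | p A | p S | p.

S ::= r | A A A | A A | A | s p r | ε; A ::= q | p A S | p A | p S | p | s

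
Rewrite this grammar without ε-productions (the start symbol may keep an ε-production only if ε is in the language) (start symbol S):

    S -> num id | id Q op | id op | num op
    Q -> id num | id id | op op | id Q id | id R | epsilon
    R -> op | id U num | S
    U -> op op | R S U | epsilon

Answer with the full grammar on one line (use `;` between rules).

S -> num id | id Q op | id op | num op; Q -> id num | id id | op op | id Q id | id R; R -> op | id U num | id num | S; U -> op op | R S U | R S

Nullable nonterminals: {Q, U}.
ε ∉ L(G), so no ε-production is kept.
For each production, add variants omitting each subset of nullable occurrences: S → id Q op gives id Q op | id op. R → id U num gives id U num | id num. U → R S U gives R S U | R S.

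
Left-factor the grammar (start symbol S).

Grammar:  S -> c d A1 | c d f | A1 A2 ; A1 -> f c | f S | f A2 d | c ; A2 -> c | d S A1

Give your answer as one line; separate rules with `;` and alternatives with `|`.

S -> A1 A2 | c d S'; A1 -> c | f A1'; A2 -> c | d S A1; S' -> A1 | f; A1' -> c | S | A2 d

S has alternatives sharing prefix 'c d': factor to S → c d S' with S' → A1 | f.
A1 has alternatives sharing prefix 'f': factor to A1 → f A1' with A1' → c | S | A2 d.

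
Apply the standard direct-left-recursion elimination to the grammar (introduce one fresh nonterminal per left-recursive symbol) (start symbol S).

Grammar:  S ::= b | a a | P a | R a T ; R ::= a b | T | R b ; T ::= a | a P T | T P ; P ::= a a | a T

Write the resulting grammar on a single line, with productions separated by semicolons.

S ::= b | a a | P a | R a T; R ::= a b R' | T R'; T ::= a T' | a P T T'; P ::= a a | a T; R' ::= b R' | ε; T' ::= P T' | ε

R, T are directly left-recursive.
For R: α = {b}, β = {a b, T}. Rewrite as R → β R' and R' → α R' | ε.
For T: α = {P}, β = {a, a P T}. Rewrite as T → β T' and T' → α T' | ε.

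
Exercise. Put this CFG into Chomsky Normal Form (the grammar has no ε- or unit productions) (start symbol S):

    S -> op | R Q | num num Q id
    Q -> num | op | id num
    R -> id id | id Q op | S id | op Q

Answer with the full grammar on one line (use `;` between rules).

Introduce a nonterminal for each terminal appearing in a rule of length ≥ 2: X1 → num, X2 → id, X3 → op.
Binarize each right-hand side of length ≥ 3 by chaining fresh nonterminals (Y1, Y2, …): affected rules were S → X1 X1 Q X2; R → X2 Q X3.

S -> op | R Q | X1 Y1; Q -> num | op | X2 X1; R -> X2 X2 | X2 Y3 | S X2 | X3 Q; X1 -> num; X2 -> id; X3 -> op; Y1 -> X1 Y2; Y2 -> Q X2; Y3 -> Q X3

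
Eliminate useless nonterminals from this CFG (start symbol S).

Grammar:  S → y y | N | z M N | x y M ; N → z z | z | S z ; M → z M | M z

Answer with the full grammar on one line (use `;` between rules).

S → y y | N; N → z z | z | S z

Generating nonterminals: {N, S}.
Reachable from S after that: {N, S}.
Removed useless symbols: {M} and every production mentioning them.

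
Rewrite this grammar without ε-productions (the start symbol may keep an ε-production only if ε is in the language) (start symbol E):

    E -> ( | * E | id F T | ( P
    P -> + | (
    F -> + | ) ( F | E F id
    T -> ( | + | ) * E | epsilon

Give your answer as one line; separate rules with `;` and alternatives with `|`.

E -> ( | * E | id F T | id F | ( P; P -> + | (; F -> + | ) ( F | E F id; T -> ( | + | ) * E

The nullable symbols are {T}.
ε ∉ L(G), so no ε-production is kept.
Add the nullable-subset variants: E → id F T gives id F T | id F.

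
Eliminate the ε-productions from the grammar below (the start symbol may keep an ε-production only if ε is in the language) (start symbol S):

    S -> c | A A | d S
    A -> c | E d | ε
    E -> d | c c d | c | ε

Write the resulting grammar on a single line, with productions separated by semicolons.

S -> c | A A | A | d S | d | ε; A -> c | E d | d; E -> d | c c d | c

Nullable set = {A, E, S}.
ε ∈ L(G) since S is nullable, so keep S → ε.
Add the nullable-subset variants: S → A A gives A A | A. S → d S gives d S | d. A → E d gives E d | d.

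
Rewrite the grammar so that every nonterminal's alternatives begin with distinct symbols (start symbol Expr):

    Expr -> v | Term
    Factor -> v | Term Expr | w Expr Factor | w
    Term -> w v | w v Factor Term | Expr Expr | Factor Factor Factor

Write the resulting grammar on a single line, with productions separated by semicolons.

Factor has alternatives sharing prefix 'w': factor to Factor → w Factor1 with Factor1 → Expr Factor | ε.
Term has alternatives sharing prefix 'w v': factor to Term → w v Term1 with Term1 → ε | Factor Term.

Expr -> v | Term; Factor -> v | Term Expr | w Factor1; Term -> Expr Expr | Factor Factor Factor | w v Term1; Factor1 -> Expr Factor | ε; Term1 -> ε | Factor Term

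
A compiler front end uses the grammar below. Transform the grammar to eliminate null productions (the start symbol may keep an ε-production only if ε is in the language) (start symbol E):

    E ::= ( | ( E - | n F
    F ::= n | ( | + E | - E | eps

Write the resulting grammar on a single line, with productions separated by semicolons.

Nullable set = {F}.
ε ∉ L(G), so no ε-production is kept.
Expand every rule over subsets of its nullable positions: E → n F gives n F | n.

E ::= ( | ( E - | n F | n; F ::= n | ( | + E | - E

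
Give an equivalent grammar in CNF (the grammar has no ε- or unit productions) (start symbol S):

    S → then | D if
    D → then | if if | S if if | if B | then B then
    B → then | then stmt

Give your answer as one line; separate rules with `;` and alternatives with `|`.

Introduce a nonterminal for each terminal appearing in a rule of length ≥ 2: X1 → if, X2 → then, X3 → stmt.
Binarize each right-hand side of length ≥ 3 by chaining fresh nonterminals (Y1, Y2, …): affected rules were D → S X1 X1; D → X2 B X2.

S → then | D X1; D → then | X1 X1 | S Y1 | X1 B | X2 Y2; B → then | X2 X3; X1 → if; X2 → then; X3 → stmt; Y1 → X1 X1; Y2 → B X2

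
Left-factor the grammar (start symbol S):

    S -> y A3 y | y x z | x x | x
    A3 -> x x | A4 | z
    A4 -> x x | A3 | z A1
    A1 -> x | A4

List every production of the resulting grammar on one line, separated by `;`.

S has alternatives sharing prefix 'y': factor to S → y S' with S' → A3 y | x z.
S has alternatives sharing prefix 'x': factor to S → x S'' with S'' → x | ε.

S -> y S' | x S''; A3 -> x x | A4 | z; A4 -> x x | A3 | z A1; A1 -> x | A4; S' -> A3 y | x z; S'' -> x | ε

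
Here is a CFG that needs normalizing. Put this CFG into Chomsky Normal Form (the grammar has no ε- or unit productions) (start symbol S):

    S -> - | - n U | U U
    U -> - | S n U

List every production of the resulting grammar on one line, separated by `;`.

Introduce a nonterminal for each terminal appearing in a rule of length ≥ 2: X1 → -, X2 → n.
Binarize each right-hand side of length ≥ 3 by chaining fresh nonterminals (Y1, Y2, …): affected rules were S → X1 X2 U; U → S X2 U.

S -> - | X1 Y1 | U U; U -> - | S Y2; X1 -> -; X2 -> n; Y1 -> X2 U; Y2 -> X2 U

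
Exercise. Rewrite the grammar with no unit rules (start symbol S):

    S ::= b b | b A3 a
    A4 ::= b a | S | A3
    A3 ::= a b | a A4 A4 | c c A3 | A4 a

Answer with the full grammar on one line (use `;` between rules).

Unit pairs: A4 ⇒* {A3, S}.
Replace each nonterminal's rules with the union of the non-unit rules of every nonterminal it unit-derives.

S ::= b b | b A3 a; A4 ::= b a | b b | b A3 a | a b | a A4 A4 | c c A3 | A4 a; A3 ::= a b | a A4 A4 | c c A3 | A4 a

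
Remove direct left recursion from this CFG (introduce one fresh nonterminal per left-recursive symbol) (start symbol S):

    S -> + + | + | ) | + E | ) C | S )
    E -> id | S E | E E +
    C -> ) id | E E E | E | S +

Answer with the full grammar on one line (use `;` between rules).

S -> + + S' | + S' | ) S' | + E S' | ) C S'; E -> id E' | S E E'; C -> ) id | E E E | E | S +; S' -> ) S' | ε; E' -> E + E' | ε

S, E are directly left-recursive.
For S: α = {)}, β = {+ +, +, ), + E, ) C}. Rewrite as S → β S' and S' → α S' | ε.
For E: α = {E +}, β = {id, S E}. Rewrite as E → β E' and E' → α E' | ε.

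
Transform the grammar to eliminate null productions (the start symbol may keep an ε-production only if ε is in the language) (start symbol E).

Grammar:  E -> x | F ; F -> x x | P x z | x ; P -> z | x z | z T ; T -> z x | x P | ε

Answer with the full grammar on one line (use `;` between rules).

E -> x | F; F -> x x | P x z | x; P -> z | x z | z T; T -> z x | x P

The nullable symbols are {T}.
ε ∉ L(G), so no ε-production is kept.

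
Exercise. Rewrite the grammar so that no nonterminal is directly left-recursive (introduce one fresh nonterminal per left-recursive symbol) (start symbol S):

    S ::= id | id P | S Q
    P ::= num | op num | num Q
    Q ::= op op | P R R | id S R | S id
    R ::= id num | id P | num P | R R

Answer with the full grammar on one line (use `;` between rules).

S ::= id S' | id P S'; P ::= num | op num | num Q; Q ::= op op | P R R | id S R | S id; R ::= id num R' | id P R' | num P R'; S' ::= Q S' | ε; R' ::= R R' | ε

Directly left-recursive nonterminals: S, R.
For S: α = {Q}, β = {id, id P}. Rewrite as S → β S' and S' → α S' | ε.
For R: α = {R}, β = {id num, id P, num P}. Rewrite as R → β R' and R' → α R' | ε.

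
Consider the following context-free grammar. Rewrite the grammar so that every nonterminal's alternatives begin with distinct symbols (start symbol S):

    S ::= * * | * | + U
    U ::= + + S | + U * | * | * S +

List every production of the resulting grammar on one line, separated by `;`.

S ::= + U | * S'; U ::= + U' | * U''; S' ::= * | epsilon; U' ::= + S | U *; U'' ::= epsilon | S +

S has alternatives sharing prefix '*': factor to S → * S' with S' → * | ε.
U has alternatives sharing prefix '+': factor to U → + U' with U' → + S | U *.
U has alternatives sharing prefix '*': factor to U → * U'' with U'' → ε | S +.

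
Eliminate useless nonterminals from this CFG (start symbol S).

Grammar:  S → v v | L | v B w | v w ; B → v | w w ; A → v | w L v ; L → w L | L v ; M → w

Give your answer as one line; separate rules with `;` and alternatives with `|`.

Generating nonterminals: {A, B, M, S}.
Reachable from S after that: {B, S}.
Removed useless symbols: {A, L, M} and every production mentioning them.

S → v v | v B w | v w; B → v | w w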